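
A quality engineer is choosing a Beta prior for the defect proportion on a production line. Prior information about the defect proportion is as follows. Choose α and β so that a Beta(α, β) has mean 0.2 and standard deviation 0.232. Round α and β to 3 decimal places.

Variance = 0.232² = 0.053824. The moment-matching identity α+β = μ(1−μ)/Var − 1 gives
α+β = 0.16/0.053824 − 1 = 1.9727, so α = μ·1.9727 = 0.395 and β = (1−μ)·1.9727 = 1.578.

α = 0.395, β = 1.578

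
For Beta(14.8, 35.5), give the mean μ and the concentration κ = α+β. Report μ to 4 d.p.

κ = α+β = 14.8+35.5 = 50.3; μ = α/κ = 14.8/50.3 = 0.2942.

μ = 0.2942, κ = 50.3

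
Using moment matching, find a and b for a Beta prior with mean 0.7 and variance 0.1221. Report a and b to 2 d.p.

Let s = a+b. The Beta variance is μ(1−μ)/(s+1).
So s+1 = μ(1−μ)/σ² = (0.7×0.3)/0.1221 = 0.21/0.1221 = 1.7199, giving s = 0.7199.
Then a = μs = 0.7×0.7199 = 0.50 and b = (1−μ)s = 0.3×0.7199 = 0.22.

a = 0.50, b = 0.22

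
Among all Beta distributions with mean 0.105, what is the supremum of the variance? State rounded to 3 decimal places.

Var = μ(1−μ)/(α+β+1), which approaches μ(1−μ) as α+β → 0.
So the supremum is μ(1−μ) = 0.105×0.895 = 0.094.

0.094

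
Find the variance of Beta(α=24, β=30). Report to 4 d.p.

0.0045

Var = αβ/[(α+β)²(α+β+1)] = (24×30)/(54²×55) = 720/160380 = 0.0045.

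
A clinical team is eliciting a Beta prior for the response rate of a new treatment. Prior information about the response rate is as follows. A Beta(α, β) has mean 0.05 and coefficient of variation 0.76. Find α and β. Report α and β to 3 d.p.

α = 1.595, β = 30.300

Var = (CV·μ)² = (0.76×0.05)² = 0.001444.
α+β = μ(1−μ)/Var − 1 = 0.0475/0.001444 − 1 = 31.8947.
Thus α = 0.05·31.8947 = 1.595 and β = 0.95·31.8947 = 30.300.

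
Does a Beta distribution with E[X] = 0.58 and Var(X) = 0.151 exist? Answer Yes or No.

The Beta variance bound is σ² < μ(1−μ).
Here μ(1−μ) = 0.58×0.42 = 0.2436, and 0.151 < 0.2436.

Yes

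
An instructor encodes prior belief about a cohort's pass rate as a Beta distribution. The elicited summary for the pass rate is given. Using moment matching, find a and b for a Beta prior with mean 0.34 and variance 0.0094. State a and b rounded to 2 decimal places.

a = 7.78, b = 15.10

Let s = a+b. The Beta variance is μ(1−μ)/(s+1).
So s+1 = μ(1−μ)/σ² = (0.34×0.66)/0.0094 = 0.2244/0.0094 = 23.8723, giving s = 22.8723.
Then a = μs = 0.34×22.8723 = 7.78 and b = (1−μ)s = 0.66×22.8723 = 15.10.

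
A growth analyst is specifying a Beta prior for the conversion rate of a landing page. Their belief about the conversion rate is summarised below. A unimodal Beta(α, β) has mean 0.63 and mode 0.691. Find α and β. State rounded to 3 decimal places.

With s = α+β: μ = α/s and mode = (α−1)/(s−2). Eliminating α = μs,
μs − 1 = m(s−2) ⇒ s(μ−m) = 1−2m ⇒ s = -0.382/-0.061 = 6.2623.
So α = μs = 3.945, β = (1−μ)s = 2.317.

α = 3.945, β = 2.317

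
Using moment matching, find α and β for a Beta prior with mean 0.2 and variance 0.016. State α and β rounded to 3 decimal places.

α = 1.800, β = 7.200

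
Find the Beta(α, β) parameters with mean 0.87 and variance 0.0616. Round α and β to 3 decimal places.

By moment matching, α+β = μ(1−μ)/σ² − 1 = (0.87·0.13)/0.0616 − 1 = 1.8360 − 1 = 0.8360.
Since α/(α+β) = μ, α = 0.87·0.8360 = 0.727 and β = 0.13·0.8360 = 0.109.

α = 0.727, β = 0.109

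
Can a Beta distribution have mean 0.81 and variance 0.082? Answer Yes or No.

Yes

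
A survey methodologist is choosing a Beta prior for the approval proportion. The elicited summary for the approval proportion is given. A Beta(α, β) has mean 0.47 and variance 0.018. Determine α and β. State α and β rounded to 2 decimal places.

Let s = α+β. The Beta variance is μ(1−μ)/(s+1).
So s+1 = μ(1−μ)/σ² = (0.47×0.53)/0.018 = 0.2491/0.018 = 13.8389, giving s = 12.8389.
Then α = μs = 0.47×12.8389 = 6.03 and β = (1−μ)s = 0.53×12.8389 = 6.80.

α = 6.03, β = 6.80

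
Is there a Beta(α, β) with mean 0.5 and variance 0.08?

Yes

A Beta with mean μ has variance μ(1−μ)/(α+β+1) < μ(1−μ).
Here μ(1−μ) = 0.5×0.5 = 0.25, and 0.08 < 0.25.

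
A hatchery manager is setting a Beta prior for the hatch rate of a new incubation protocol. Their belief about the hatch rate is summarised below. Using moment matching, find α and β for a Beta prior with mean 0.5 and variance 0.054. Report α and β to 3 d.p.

By moment matching, α+β = μ(1−μ)/σ² − 1 = (0.5·0.5)/0.054 − 1 = 4.6296 − 1 = 3.6296.
Since α/(α+β) = μ, α = 0.5·3.6296 = 1.815 and β = 0.5·3.6296 = 1.815.

α = 1.815, β = 1.815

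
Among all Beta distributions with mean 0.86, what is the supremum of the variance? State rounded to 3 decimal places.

0.120

Var = μ(1−μ)/(α+β+1), which approaches μ(1−μ) as α+β → 0.
So the supremum is μ(1−μ) = 0.86×0.14 = 0.120.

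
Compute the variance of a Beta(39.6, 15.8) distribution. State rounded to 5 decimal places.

0.00361

μ = 39.6/55.4 = 0.714801; Var = μ(1−μ)/(α+β+1) = 0.2038603/56.4 = 0.00361.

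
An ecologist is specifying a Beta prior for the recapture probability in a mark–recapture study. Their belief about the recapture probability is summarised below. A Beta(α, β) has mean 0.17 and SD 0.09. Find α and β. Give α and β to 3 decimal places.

α = 2.791, β = 13.628

Variance = 0.09² = 0.0081. The moment-matching identity α+β = μ(1−μ)/Var − 1 gives
α+β = 0.1411/0.0081 − 1 = 16.4198, so α = μ·16.4198 = 2.791 and β = (1−μ)·16.4198 = 13.628.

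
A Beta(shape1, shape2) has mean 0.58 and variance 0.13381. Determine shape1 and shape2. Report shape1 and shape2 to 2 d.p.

shape1 = 0.48, shape2 = 0.34

Write ν = shape1+shape2; then shape1 = μν and Var = μ(1−μ)/(ν+1).
ν = μ(1−μ)/Var − 1 = 0.2436/0.13381 − 1 = 0.8205.
shape1 = 0.58·0.8205 = 0.48, shape2 = 0.42·0.8205 = 0.34.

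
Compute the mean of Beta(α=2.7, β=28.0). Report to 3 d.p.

E[X] = α/(α+β) = 2.7/30.7 = 0.088.

0.088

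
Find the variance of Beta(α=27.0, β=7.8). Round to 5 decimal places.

0.00486

α+β = 34.8 and αβ = 210.60, so Var = αβ/[(α+β)²(α+β+1)] = 210.60/43355.232 = 0.00486.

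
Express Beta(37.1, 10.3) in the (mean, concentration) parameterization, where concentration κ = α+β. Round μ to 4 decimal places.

μ = 0.7827, κ = 47.4

κ = α+β = 37.1+10.3 = 47.4; μ = α/κ = 37.1/47.4 = 0.7827.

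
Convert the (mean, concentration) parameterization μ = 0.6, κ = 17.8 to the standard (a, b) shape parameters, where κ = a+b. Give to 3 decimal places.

a = 10.680, b = 7.120

Split κ in proportion μ : (1−μ): a = 0.6·17.8 = 10.680, b = 17.8 − 10.680 = 7.120.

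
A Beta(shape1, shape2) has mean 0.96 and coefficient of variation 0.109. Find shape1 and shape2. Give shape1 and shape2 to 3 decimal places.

shape1 = 2.407, shape2 = 0.100

σ = CV·μ = 0.109×0.96 = 0.10464, so σ² = 0.010950.
s+1 = μ(1−μ)/σ² = 0.0384/0.010950 = 3.5070, so s = shape1+shape2 = 2.5070.
shape1 = μs = 2.407, shape2 = (1−μ)s = 0.100.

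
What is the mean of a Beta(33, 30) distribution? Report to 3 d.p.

0.524

The Beta mean is α/(α+β) = 33/(33+30) = 0.524.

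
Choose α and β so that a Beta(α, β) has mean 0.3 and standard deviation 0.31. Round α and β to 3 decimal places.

α = 0.356, β = 0.830

σ² = 0.31² = 0.0961.
With s = α+β, Var = μ(1−μ)/(s+1), so s+1 = (0.3×0.7)/0.0961 = 2.1852 and s = 1.1852.
α = μs = 0.356, β = (1−μ)s = 0.830.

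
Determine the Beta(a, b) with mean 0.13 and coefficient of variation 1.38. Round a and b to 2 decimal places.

a = 0.33, b = 2.19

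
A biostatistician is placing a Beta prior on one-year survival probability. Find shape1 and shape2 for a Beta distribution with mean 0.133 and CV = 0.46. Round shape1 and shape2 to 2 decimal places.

shape1 = 3.96, shape2 = 25.84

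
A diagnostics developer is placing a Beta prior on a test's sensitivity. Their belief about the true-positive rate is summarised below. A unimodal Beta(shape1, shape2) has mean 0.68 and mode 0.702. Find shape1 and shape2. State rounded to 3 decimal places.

Let s = shape1+shape2. Mean gives shape1 = μs = 0.68s; mode gives (shape1−1)/(s−2) = 0.702.
Substituting: 0.68s − 1 = 0.702(s−2) = 0.702s − 1.404, so -0.022s = -0.404 and s = 18.3636.
Then shape1 = 0.68×18.3636 = 12.487 and shape2 = s−shape1 = 5.876.

shape1 = 12.487, shape2 = 5.876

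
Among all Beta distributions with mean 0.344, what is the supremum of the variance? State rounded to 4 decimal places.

0.2257

For fixed mean μ the Beta variance is μ(1−μ)/(α+β+1), increasing as α+β decreases.
Its least upper bound (not attained) is μ(1−μ) = 0.344·0.656 = 0.2257.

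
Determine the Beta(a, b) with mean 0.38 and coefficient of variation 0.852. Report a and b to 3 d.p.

a = 0.474, b = 0.774

σ = CV·μ = 0.852×0.38 = 0.32376, so σ² = 0.104821.
s+1 = μ(1−μ)/σ² = 0.2356/0.104821 = 2.2477, so s = a+b = 1.2477.
a = μs = 0.474, b = (1−μ)s = 0.774.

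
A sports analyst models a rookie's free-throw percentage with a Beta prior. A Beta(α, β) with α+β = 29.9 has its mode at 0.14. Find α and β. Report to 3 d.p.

α = 4.906, β = 24.994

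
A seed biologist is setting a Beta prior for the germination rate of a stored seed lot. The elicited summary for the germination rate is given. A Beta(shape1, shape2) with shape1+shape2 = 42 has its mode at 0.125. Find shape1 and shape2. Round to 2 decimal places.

shape1 = 6.00, shape2 = 36.00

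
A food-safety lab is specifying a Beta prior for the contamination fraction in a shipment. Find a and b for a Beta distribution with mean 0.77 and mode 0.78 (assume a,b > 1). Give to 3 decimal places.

a = 43.120, b = 12.880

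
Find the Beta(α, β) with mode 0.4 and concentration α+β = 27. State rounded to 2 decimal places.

α = 11.00, β = 16.00

For α,β>1 the mode is (α−1)/(α+β−2), so α = mode·(κ−2)+1 = 0.4×25+1 = 11.00.
And β = (1−mode)·(κ−2)+1 = 0.6×25+1 = 16.00.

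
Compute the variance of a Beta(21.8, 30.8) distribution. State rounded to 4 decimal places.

μ = 21.8/52.6 = 0.414449; Var = μ(1−μ)/(α+β+1) = 0.2426810/53.6 = 0.0045.

0.0045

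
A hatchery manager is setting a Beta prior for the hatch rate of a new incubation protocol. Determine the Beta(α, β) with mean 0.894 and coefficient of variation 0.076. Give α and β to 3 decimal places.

σ = CV·μ = 0.076×0.894 = 0.06794, so σ² = 0.004616.
s+1 = μ(1−μ)/σ² = 0.094764/0.004616 = 20.5277, so s = α+β = 19.5277.
α = μs = 17.458, β = (1−μ)s = 2.070.

α = 17.458, β = 2.070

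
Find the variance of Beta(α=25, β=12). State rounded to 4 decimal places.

0.0058

Var = αβ/[(α+β)²(α+β+1)] = (25×12)/(37²×38) = 300/52022 = 0.0058.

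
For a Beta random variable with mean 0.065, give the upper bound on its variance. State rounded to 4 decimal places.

For fixed mean μ the Beta variance is μ(1−μ)/(α+β+1), increasing as α+β decreases.
Its least upper bound (not attained) is μ(1−μ) = 0.065·0.935 = 0.0608.

0.0608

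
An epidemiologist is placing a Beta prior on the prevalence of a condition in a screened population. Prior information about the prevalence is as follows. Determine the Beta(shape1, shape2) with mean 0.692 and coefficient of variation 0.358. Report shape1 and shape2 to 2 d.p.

Var = (CV·μ)² = (0.358×0.692)² = 0.061373.
shape1+shape2 = μ(1−μ)/Var − 1 = 0.213136/0.061373 − 1 = 2.4728.
Thus shape1 = 0.692·2.4728 = 1.71 and shape2 = 0.308·2.4728 = 0.76.

shape1 = 1.71, shape2 = 0.76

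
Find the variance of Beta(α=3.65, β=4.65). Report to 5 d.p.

0.02649

μ = 3.65/8.30 = 0.439759; Var = μ(1−μ)/(α+β+1) = 0.2463710/9.30 = 0.02649.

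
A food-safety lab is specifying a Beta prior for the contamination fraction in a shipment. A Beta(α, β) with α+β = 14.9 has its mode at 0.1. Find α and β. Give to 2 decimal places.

For α,β>1 the mode is (α−1)/(α+β−2), so α = mode·(κ−2)+1 = 0.1×12.9+1 = 2.29.
And β = (1−mode)·(κ−2)+1 = 0.9×12.9+1 = 12.61.

α = 2.29, β = 12.61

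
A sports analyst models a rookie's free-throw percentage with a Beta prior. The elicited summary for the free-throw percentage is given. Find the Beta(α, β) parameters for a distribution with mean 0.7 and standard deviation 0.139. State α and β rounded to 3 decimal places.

σ² = 0.139² = 0.019321.
With s = α+β, Var = μ(1−μ)/(s+1), so s+1 = (0.7×0.3)/0.019321 = 10.8690 and s = 9.8690.
α = μs = 6.908, β = (1−μ)s = 2.961.

α = 6.908, β = 2.961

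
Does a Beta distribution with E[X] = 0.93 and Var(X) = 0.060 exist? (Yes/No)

Yes

A Beta with mean μ has variance μ(1−μ)/(α+β+1) < μ(1−μ).
Here μ(1−μ) = 0.93×0.07 = 0.0651, and 0.060 < 0.0651.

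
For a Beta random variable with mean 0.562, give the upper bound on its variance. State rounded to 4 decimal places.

Var = μ(1−μ)/(α+β+1), which approaches μ(1−μ) as α+β → 0.
So the supremum is μ(1−μ) = 0.562×0.438 = 0.2462.

0.2462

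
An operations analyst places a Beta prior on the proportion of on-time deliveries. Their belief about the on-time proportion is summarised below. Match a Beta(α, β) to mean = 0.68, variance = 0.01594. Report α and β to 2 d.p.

α = 8.60, β = 4.05

Write ν = α+β; then α = μν and Var = μ(1−μ)/(ν+1).
ν = μ(1−μ)/Var − 1 = 0.2176/0.01594 − 1 = 12.6512.
α = 0.68·12.6512 = 8.60, β = 0.32·12.6512 = 4.05.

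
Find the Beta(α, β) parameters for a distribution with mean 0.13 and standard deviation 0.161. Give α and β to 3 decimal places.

α = 0.437, β = 2.926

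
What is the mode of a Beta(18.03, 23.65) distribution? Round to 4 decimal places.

0.4292

With α,β > 1, mode = (α−1)/(α+β−2) = 17.03/39.68 = 0.4292.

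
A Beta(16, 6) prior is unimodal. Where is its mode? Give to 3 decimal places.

With α,β > 1, mode = (α−1)/(α+β−2) = 15/20 = 0.750.

0.750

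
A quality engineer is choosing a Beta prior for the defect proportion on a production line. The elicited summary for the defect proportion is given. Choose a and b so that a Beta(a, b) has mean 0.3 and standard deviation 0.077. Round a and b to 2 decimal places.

First σ² = 0.005929. Setting a = μn, b = (1−μ)n with n = a+b,
μ(1−μ)/(n+1) = 0.005929 ⇒ n+1 = 0.21/0.005929 = 35.4191 ⇒ n = 34.4191.
Hence a = 0.3×34.4191 = 10.33, b = 0.7×34.4191 = 24.09.

a = 10.33, b = 24.09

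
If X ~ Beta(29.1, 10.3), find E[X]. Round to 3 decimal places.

The Beta mean is α/(α+β) = 29.1/(29.1+10.3) = 0.739.

0.739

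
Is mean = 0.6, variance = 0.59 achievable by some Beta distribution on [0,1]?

A Beta with mean μ has variance μ(1−μ)/(α+β+1) < μ(1−μ).
Here μ(1−μ) = 0.6×0.4 = 0.24, and 0.59 ≥ 0.24.

No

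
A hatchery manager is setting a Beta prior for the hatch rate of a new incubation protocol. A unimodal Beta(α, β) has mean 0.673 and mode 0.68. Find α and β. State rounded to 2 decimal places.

α = 34.61, β = 16.82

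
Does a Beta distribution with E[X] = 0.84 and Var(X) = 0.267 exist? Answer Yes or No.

For any Beta, Var(X) < E[X]·(1−E[X]).
Here μ(1−μ) = 0.84×0.16 = 0.1344, and 0.267 ≥ 0.1344.

No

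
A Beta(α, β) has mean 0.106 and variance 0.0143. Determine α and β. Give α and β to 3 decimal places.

α = 0.596, β = 5.030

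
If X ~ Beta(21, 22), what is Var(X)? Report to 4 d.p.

0.0057

μ = 21/43 = 0.488372; Var = μ(1−μ)/(α+β+1) = 0.2498648/44 = 0.0057.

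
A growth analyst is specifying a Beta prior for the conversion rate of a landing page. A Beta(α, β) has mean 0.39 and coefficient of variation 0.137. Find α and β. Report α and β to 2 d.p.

σ = CV·μ = 0.137×0.39 = 0.05343, so σ² = 0.002855.
s+1 = μ(1−μ)/σ² = 0.2379/0.002855 = 83.3344, so s = α+β = 82.3344.
α = μs = 32.11, β = (1−μ)s = 50.22.

α = 32.11, β = 50.22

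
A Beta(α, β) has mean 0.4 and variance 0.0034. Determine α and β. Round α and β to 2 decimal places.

By moment matching, α+β = μ(1−μ)/σ² − 1 = (0.4·0.6)/0.0034 − 1 = 70.5882 − 1 = 69.5882.
Since α/(α+β) = μ, α = 0.4·69.5882 = 27.84 and β = 0.6·69.5882 = 41.75.

α = 27.84, β = 41.75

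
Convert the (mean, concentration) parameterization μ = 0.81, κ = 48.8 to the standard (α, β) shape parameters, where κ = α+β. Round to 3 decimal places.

α = 39.528, β = 9.272

Split κ in proportion μ : (1−μ): α = 0.81·48.8 = 39.528, β = 48.8 − 39.528 = 9.272.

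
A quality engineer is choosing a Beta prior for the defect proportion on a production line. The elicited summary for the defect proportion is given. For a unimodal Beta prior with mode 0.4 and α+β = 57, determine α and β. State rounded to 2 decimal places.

α = 23.00, β = 34.00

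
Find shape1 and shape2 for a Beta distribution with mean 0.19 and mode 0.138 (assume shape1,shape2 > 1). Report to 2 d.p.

With s = shape1+shape2: μ = shape1/s and mode = (shape1−1)/(s−2). Eliminating shape1 = μs,
μs − 1 = m(s−2) ⇒ s(μ−m) = 1−2m ⇒ s = 0.724/0.052 = 13.9231.
So shape1 = μs = 2.65, shape2 = (1−μ)s = 11.28.

shape1 = 2.65, shape2 = 11.28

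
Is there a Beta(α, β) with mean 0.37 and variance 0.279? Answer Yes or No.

No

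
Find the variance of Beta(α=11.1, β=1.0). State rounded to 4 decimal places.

μ = 11.1/12.1 = 0.917355; Var = μ(1−μ)/(α+β+1) = 0.0758145/13.1 = 0.0058.

0.0058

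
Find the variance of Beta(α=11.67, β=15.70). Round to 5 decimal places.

0.00862

Var = αβ/[(α+β)²(α+β+1)] = (11.67×15.70)/(27.37²×28.37) = 183.2190/21252.446453 = 0.00862.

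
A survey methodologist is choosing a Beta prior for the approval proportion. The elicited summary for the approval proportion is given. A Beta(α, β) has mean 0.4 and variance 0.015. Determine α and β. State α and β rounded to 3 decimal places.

Write ν = α+β; then α = μν and Var = μ(1−μ)/(ν+1).
ν = μ(1−μ)/Var − 1 = 0.24/0.015 − 1 = 15.0000.
α = 0.4·15.0000 = 6.000, β = 0.6·15.0000 = 9.000.

α = 6.000, β = 9.000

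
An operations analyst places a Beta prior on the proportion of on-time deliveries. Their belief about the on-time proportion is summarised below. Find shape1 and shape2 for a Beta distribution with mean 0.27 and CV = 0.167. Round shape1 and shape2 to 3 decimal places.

shape1 = 25.905, shape2 = 70.040

σ = CV·μ = 0.167×0.27 = 0.04509, so σ² = 0.002033.
s+1 = μ(1−μ)/σ² = 0.1971/0.002033 = 96.9452, so s = shape1+shape2 = 95.9452.
shape1 = μs = 25.905, shape2 = (1−μ)s = 70.040.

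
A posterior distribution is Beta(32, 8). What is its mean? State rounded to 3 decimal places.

E[X] = α/(α+β) = 32/40 = 0.800.

0.800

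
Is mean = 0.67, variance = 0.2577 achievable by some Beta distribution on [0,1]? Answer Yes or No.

The Beta variance bound is σ² < μ(1−μ).
Here μ(1−μ) = 0.67×0.33 = 0.2211, and 0.2577 ≥ 0.2211.

No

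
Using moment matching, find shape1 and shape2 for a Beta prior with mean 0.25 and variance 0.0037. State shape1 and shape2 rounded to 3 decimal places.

shape1 = 12.419, shape2 = 37.257

Write ν = shape1+shape2; then shape1 = μν and Var = μ(1−μ)/(ν+1).
ν = μ(1−μ)/Var − 1 = 0.1875/0.0037 − 1 = 49.6757.
shape1 = 0.25·49.6757 = 12.419, shape2 = 0.75·49.6757 = 37.257.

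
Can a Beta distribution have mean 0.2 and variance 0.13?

The Beta variance bound is σ² < μ(1−μ).
Here μ(1−μ) = 0.2×0.8 = 0.16, and 0.13 < 0.16.

Yes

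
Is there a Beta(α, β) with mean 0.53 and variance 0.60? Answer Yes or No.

No

The Beta variance bound is σ² < μ(1−μ).
Here μ(1−μ) = 0.53×0.47 = 0.2491, and 0.60 ≥ 0.2491.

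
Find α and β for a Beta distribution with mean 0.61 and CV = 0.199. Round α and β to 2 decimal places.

σ = CV·μ = 0.199×0.61 = 0.12139, so σ² = 0.014736.
s+1 = μ(1−μ)/σ² = 0.2379/0.014736 = 16.1446, so s = α+β = 15.1446.
α = μs = 9.24, β = (1−μ)s = 5.91.

α = 9.24, β = 5.91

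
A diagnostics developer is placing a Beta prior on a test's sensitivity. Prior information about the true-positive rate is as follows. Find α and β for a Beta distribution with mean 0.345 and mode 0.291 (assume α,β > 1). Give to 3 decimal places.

α = 2.671, β = 5.070

With s = α+β: μ = α/s and mode = (α−1)/(s−2). Eliminating α = μs,
μs − 1 = m(s−2) ⇒ s(μ−m) = 1−2m ⇒ s = 0.418/0.054 = 7.7407.
So α = μs = 2.671, β = (1−μ)s = 5.070.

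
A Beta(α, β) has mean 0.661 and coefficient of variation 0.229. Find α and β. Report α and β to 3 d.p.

α = 5.803, β = 2.976

σ = CV·μ = 0.229×0.661 = 0.15137, so σ² = 0.022913.
s+1 = μ(1−μ)/σ² = 0.224079/0.022913 = 9.7797, so s = α+β = 8.7797.
α = μs = 5.803, β = (1−μ)s = 2.976.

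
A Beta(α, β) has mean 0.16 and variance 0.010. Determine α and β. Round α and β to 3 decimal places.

α = 1.990, β = 10.450

Write ν = α+β; then α = μν and Var = μ(1−μ)/(ν+1).
ν = μ(1−μ)/Var − 1 = 0.1344/0.010 − 1 = 12.4400.
α = 0.16·12.4400 = 1.990, β = 0.84·12.4400 = 10.450.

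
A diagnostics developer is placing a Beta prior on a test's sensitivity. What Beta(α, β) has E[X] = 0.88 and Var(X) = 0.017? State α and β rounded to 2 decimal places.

Write ν = α+β; then α = μν and Var = μ(1−μ)/(ν+1).
ν = μ(1−μ)/Var − 1 = 0.1056/0.017 − 1 = 5.2118.
α = 0.88·5.2118 = 4.59, β = 0.12·5.2118 = 0.63.

α = 4.59, β = 0.63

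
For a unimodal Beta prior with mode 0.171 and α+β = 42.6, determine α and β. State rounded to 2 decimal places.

α = 7.94, β = 34.66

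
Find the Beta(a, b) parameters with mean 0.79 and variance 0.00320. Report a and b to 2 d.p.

a = 40.17, b = 10.68

Let s = a+b. The Beta variance is μ(1−μ)/(s+1).
So s+1 = μ(1−μ)/σ² = (0.79×0.21)/0.00320 = 0.1659/0.00320 = 51.8437, giving s = 50.8437.
Then a = μs = 0.79×50.8437 = 40.17 and b = (1−μ)s = 0.21×50.8437 = 10.68.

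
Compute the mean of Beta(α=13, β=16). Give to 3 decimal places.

0.448

The Beta mean is α/(α+β) = 13/(13+16) = 0.448.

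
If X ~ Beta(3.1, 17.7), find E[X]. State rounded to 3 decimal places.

The Beta mean is α/(α+β) = 3.1/(3.1+17.7) = 0.149.

0.149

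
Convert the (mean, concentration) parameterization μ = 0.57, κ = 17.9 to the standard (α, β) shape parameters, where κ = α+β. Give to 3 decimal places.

α = 10.203, β = 7.697

Split κ in proportion μ : (1−μ): α = 0.57·17.9 = 10.203, β = 17.9 − 10.203 = 7.697.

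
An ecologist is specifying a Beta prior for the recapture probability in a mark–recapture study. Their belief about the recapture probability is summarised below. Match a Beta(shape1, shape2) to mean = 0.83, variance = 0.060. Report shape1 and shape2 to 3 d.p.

shape1 = 1.122, shape2 = 0.230

By moment matching, shape1+shape2 = μ(1−μ)/σ² − 1 = (0.83·0.17)/0.060 − 1 = 2.3517 − 1 = 1.3517.
Since shape1/(shape1+shape2) = μ, shape1 = 0.83·1.3517 = 1.122 and shape2 = 0.17·1.3517 = 0.230.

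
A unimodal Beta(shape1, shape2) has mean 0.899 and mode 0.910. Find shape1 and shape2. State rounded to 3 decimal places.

shape1 = 67.016, shape2 = 7.529

Let s = shape1+shape2. Mean gives shape1 = μs = 0.899s; mode gives (shape1−1)/(s−2) = 0.910.
Substituting: 0.899s − 1 = 0.910(s−2) = 0.910s − 1.820, so -0.011s = -0.820 and s = 74.5455.
Then shape1 = 0.899×74.5455 = 67.016 and shape2 = s−shape1 = 7.529.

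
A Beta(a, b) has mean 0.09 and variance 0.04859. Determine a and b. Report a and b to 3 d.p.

Let s = a+b. The Beta variance is μ(1−μ)/(s+1).
So s+1 = μ(1−μ)/σ² = (0.09×0.91)/0.04859 = 0.0819/0.04859 = 1.6855, giving s = 0.6855.
Then a = μs = 0.09×0.6855 = 0.062 and b = (1−μ)s = 0.91×0.6855 = 0.624.

a = 0.062, b = 0.624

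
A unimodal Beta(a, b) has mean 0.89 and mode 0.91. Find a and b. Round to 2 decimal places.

Let s = a+b. Mean gives a = μs = 0.89s; mode gives (a−1)/(s−2) = 0.91.
Substituting: 0.89s − 1 = 0.91(s−2) = 0.91s − 1.82, so -0.02s = -0.82 and s = 41.0000.
Then a = 0.89×41.0000 = 36.49 and b = s−a = 4.51.

a = 36.49, b = 4.51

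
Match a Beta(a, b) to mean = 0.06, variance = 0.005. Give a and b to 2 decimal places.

a = 0.62, b = 9.66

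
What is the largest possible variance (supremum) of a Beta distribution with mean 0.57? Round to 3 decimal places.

0.245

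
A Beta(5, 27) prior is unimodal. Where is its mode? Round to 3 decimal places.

0.133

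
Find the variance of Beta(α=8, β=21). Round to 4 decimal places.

0.0067

α+β = 29 and αβ = 168, so Var = αβ/[(α+β)²(α+β+1)] = 168/25230 = 0.0067.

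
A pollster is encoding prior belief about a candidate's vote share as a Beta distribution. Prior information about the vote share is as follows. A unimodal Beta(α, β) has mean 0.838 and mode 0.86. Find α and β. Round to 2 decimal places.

α = 27.43, β = 5.30

Let s = α+β. Mean gives α = μs = 0.838s; mode gives (α−1)/(s−2) = 0.86.
Substituting: 0.838s − 1 = 0.86(s−2) = 0.86s − 1.72, so -0.022s = -0.72 and s = 32.7273.
Then α = 0.838×32.7273 = 27.43 and β = s−α = 5.30.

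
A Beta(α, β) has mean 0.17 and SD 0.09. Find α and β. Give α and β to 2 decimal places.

α = 2.79, β = 13.63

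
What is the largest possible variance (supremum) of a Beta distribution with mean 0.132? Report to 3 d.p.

Var = μ(1−μ)/(α+β+1), which approaches μ(1−μ) as α+β → 0.
So the supremum is μ(1−μ) = 0.132×0.868 = 0.115.

0.115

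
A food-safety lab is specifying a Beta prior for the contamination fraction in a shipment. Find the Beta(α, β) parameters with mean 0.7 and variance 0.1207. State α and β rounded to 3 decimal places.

α = 0.518, β = 0.222

Let s = α+β. The Beta variance is μ(1−μ)/(s+1).
So s+1 = μ(1−μ)/σ² = (0.7×0.3)/0.1207 = 0.21/0.1207 = 1.7399, giving s = 0.7399.
Then α = μs = 0.7×0.7399 = 0.518 and β = (1−μ)s = 0.3×0.7399 = 0.222.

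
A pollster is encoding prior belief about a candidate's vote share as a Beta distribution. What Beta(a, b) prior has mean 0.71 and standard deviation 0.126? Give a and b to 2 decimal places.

a = 8.50, b = 3.47

Variance = 0.126² = 0.015876. The moment-matching identity a+b = μ(1−μ)/Var − 1 gives
a+b = 0.2059/0.015876 − 1 = 11.9693, so a = μ·11.9693 = 8.50 and b = (1−μ)·11.9693 = 3.47.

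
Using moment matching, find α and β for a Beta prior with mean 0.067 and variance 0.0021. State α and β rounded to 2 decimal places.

α = 1.93, β = 26.84

Write ν = α+β; then α = μν and Var = μ(1−μ)/(ν+1).
ν = μ(1−μ)/Var − 1 = 0.062511/0.0021 − 1 = 28.7671.
α = 0.067·28.7671 = 1.93, β = 0.933·28.7671 = 26.84.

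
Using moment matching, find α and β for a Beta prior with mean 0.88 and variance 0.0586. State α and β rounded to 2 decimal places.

α = 0.71, β = 0.10

Write ν = α+β; then α = μν and Var = μ(1−μ)/(ν+1).
ν = μ(1−μ)/Var − 1 = 0.1056/0.0586 − 1 = 0.8020.
α = 0.88·0.8020 = 0.71, β = 0.12·0.8020 = 0.10.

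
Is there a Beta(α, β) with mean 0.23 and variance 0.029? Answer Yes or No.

For any Beta, Var(X) < E[X]·(1−E[X]).
Here μ(1−μ) = 0.23×0.77 = 0.1771, and 0.029 < 0.1771.

Yes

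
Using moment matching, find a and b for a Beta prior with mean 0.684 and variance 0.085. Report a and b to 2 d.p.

By moment matching, a+b = μ(1−μ)/σ² − 1 = (0.684·0.316)/0.085 − 1 = 2.5429 − 1 = 1.5429.
Since a/(a+b) = μ, a = 0.684·1.5429 = 1.06 and b = 0.316·1.5429 = 0.49.

a = 1.06, b = 0.49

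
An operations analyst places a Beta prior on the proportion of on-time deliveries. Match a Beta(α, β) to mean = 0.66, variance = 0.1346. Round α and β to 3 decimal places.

α = 0.440, β = 0.227

Write ν = α+β; then α = μν and Var = μ(1−μ)/(ν+1).
ν = μ(1−μ)/Var − 1 = 0.2244/0.1346 − 1 = 0.6672.
α = 0.66·0.6672 = 0.440, β = 0.34·0.6672 = 0.227.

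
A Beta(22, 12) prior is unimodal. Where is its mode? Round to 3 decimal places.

0.656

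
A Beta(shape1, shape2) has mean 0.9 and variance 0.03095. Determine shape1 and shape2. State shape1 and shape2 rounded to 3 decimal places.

shape1 = 1.717, shape2 = 0.191

By moment matching, shape1+shape2 = μ(1−μ)/σ² − 1 = (0.9·0.1)/0.03095 − 1 = 2.9079 − 1 = 1.9079.
Since shape1/(shape1+shape2) = μ, shape1 = 0.9·1.9079 = 1.717 and shape2 = 0.1·1.9079 = 0.191.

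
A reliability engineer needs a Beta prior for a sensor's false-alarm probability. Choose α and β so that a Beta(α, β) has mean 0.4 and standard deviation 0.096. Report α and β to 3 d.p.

α = 10.017, β = 15.025

Variance = 0.096² = 0.009216. The moment-matching identity α+β = μ(1−μ)/Var − 1 gives
α+β = 0.24/0.009216 − 1 = 25.0417, so α = μ·25.0417 = 10.017 and β = (1−μ)·25.0417 = 15.025.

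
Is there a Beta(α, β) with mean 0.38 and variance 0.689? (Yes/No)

No

For any Beta, Var(X) < E[X]·(1−E[X]).
Here μ(1−μ) = 0.38×0.62 = 0.2356, and 0.689 ≥ 0.2356.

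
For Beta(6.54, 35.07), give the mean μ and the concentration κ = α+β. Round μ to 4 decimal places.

μ = 0.1572, κ = 41.61

κ = α+β = 6.54+35.07 = 41.61; μ = α/κ = 6.54/41.61 = 0.1572.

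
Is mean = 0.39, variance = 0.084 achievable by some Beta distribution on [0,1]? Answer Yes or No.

Yes

For any Beta, Var(X) < E[X]·(1−E[X]).
Here μ(1−μ) = 0.39×0.61 = 0.2379, and 0.084 < 0.2379.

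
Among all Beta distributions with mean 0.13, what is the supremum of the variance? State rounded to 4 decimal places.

0.1131

For fixed mean μ the Beta variance is μ(1−μ)/(α+β+1), increasing as α+β decreases.
Its least upper bound (not attained) is μ(1−μ) = 0.13·0.87 = 0.1131.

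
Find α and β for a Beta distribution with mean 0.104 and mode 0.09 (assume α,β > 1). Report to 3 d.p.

α = 6.091, β = 52.480

With s = α+β: μ = α/s and mode = (α−1)/(s−2). Eliminating α = μs,
μs − 1 = m(s−2) ⇒ s(μ−m) = 1−2m ⇒ s = 0.82/0.014 = 58.5714.
So α = μs = 6.091, β = (1−μ)s = 52.480.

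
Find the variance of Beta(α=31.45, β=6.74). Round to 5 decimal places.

Var = αβ/[(α+β)²(α+β+1)] = (31.45×6.74)/(38.19²×39.19) = 211.9730/57157.678359 = 0.00371.

0.00371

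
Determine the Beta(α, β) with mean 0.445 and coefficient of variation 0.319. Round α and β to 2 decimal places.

α = 5.01, β = 6.25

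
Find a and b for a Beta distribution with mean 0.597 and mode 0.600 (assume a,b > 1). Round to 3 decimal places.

a = 39.800, b = 26.867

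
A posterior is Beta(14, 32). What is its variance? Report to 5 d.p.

Var = αβ/[(α+β)²(α+β+1)] = (14×32)/(46²×47) = 448/99452 = 0.00450.

0.00450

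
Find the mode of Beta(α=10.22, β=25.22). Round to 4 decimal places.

The density x^(α−1)(1−x)^(β−1) is maximised at (α−1)/(α+β−2) = 9.22/33.44 = 0.2757.

0.2757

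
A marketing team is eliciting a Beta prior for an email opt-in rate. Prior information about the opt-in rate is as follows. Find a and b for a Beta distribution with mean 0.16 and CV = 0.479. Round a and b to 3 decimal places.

a = 3.501, b = 18.381

Var = (CV·μ)² = (0.479×0.16)² = 0.005874.
a+b = μ(1−μ)/Var − 1 = 0.1344/0.005874 − 1 = 21.8817.
Thus a = 0.16·21.8817 = 3.501 and b = 0.84·21.8817 = 18.381.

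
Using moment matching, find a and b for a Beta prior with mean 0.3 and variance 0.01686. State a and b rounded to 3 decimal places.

a = 3.437, b = 8.019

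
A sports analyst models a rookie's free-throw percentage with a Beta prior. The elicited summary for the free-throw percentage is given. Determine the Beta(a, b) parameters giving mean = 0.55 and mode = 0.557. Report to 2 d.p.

a = 8.96, b = 7.33

Let s = a+b. Mean gives a = μs = 0.55s; mode gives (a−1)/(s−2) = 0.557.
Substituting: 0.55s − 1 = 0.557(s−2) = 0.557s − 1.114, so -0.007s = -0.114 and s = 16.2857.
Then a = 0.55×16.2857 = 8.96 and b = s−a = 7.33.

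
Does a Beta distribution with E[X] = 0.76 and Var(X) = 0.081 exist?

Yes

For any Beta, Var(X) < E[X]·(1−E[X]).
Here μ(1−μ) = 0.76×0.24 = 0.1824, and 0.081 < 0.1824.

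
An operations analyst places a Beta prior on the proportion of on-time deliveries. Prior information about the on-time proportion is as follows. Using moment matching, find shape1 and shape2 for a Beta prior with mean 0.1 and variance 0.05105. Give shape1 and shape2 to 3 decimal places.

By moment matching, shape1+shape2 = μ(1−μ)/σ² − 1 = (0.1·0.9)/0.05105 − 1 = 1.7630 − 1 = 0.7630.
Since shape1/(shape1+shape2) = μ, shape1 = 0.1·0.7630 = 0.076 and shape2 = 0.9·0.7630 = 0.687.

shape1 = 0.076, shape2 = 0.687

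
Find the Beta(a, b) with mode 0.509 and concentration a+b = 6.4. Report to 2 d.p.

a = 3.24, b = 3.16

Mode = (a−1)/(κ−2) with κ = a+b, so a−1 = 0.509·4.4 = 2.24.
a = 3.24; b = κ − a = 3.16.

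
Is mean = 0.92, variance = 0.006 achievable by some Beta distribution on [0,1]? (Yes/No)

The Beta variance bound is σ² < μ(1−μ).
Here μ(1−μ) = 0.92×0.08 = 0.0736, and 0.006 < 0.0736.

Yes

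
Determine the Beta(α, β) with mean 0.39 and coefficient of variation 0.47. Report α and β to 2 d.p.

α = 2.37, β = 3.71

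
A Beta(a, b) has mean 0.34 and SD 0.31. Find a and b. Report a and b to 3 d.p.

a = 0.454, b = 0.881

σ² = 0.31² = 0.0961.
With s = a+b, Var = μ(1−μ)/(s+1), so s+1 = (0.34×0.66)/0.0961 = 2.3351 and s = 1.3351.
a = μs = 0.454, b = (1−μ)s = 0.881.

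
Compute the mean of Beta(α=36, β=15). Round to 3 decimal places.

0.706

The Beta mean is α/(α+β) = 36/(36+15) = 0.706.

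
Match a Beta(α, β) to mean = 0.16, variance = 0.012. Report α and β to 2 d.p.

Write ν = α+β; then α = μν and Var = μ(1−μ)/(ν+1).
ν = μ(1−μ)/Var − 1 = 0.1344/0.012 − 1 = 10.2000.
α = 0.16·10.2000 = 1.63, β = 0.84·10.2000 = 8.57.

α = 1.63, β = 8.57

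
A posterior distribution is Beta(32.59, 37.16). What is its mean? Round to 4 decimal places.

E[X] = α/(α+β) = 32.59/69.75 = 0.4672.

0.4672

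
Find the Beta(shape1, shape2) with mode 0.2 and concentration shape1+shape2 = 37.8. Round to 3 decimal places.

Mode = (shape1−1)/(κ−2) with κ = shape1+shape2, so shape1−1 = 0.2·35.8 = 7.160.
shape1 = 8.160; shape2 = κ − shape1 = 29.640.

shape1 = 8.160, shape2 = 29.640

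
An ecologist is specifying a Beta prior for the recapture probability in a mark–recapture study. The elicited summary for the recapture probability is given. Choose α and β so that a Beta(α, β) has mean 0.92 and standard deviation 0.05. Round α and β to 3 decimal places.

α = 26.165, β = 2.275

Variance = 0.05² = 0.0025. The moment-matching identity α+β = μ(1−μ)/Var − 1 gives
α+β = 0.0736/0.0025 − 1 = 28.4400, so α = μ·28.4400 = 26.165 and β = (1−μ)·28.4400 = 2.275.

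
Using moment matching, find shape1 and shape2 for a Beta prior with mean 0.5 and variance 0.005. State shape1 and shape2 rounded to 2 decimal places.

shape1 = 24.50, shape2 = 24.50

By moment matching, shape1+shape2 = μ(1−μ)/σ² − 1 = (0.5·0.5)/0.005 − 1 = 50.0000 − 1 = 49.0000.
Since shape1/(shape1+shape2) = μ, shape1 = 0.5·49.0000 = 24.50 and shape2 = 0.5·49.0000 = 24.50.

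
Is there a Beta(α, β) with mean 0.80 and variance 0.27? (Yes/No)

No

For any Beta, Var(X) < E[X]·(1−E[X]).
Here μ(1−μ) = 0.80×0.20 = 0.1600, and 0.27 ≥ 0.1600.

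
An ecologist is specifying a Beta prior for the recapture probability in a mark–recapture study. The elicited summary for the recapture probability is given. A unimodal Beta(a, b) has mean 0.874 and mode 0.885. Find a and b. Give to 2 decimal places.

a = 61.18, b = 8.82

Let s = a+b. Mean gives a = μs = 0.874s; mode gives (a−1)/(s−2) = 0.885.
Substituting: 0.874s − 1 = 0.885(s−2) = 0.885s − 1.770, so -0.011s = -0.770 and s = 70.0000.
Then a = 0.874×70.0000 = 61.18 and b = s−a = 8.82.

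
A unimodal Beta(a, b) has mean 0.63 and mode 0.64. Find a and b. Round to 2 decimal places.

Let s = a+b. Mean gives a = μs = 0.63s; mode gives (a−1)/(s−2) = 0.64.
Substituting: 0.63s − 1 = 0.64(s−2) = 0.64s − 1.28, so -0.01s = -0.28 and s = 28.0000.
Then a = 0.63×28.0000 = 17.64 and b = s−a = 10.36.

a = 17.64, b = 10.36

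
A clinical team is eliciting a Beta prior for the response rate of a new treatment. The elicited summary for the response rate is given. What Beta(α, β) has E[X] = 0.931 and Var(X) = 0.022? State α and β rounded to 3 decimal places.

α = 1.787, β = 0.132

Let s = α+β. The Beta variance is μ(1−μ)/(s+1).
So s+1 = μ(1−μ)/σ² = (0.931×0.069)/0.022 = 0.064239/0.022 = 2.9200, giving s = 1.9200.
Then α = μs = 0.931×1.9200 = 1.787 and β = (1−μ)s = 0.069×1.9200 = 0.132.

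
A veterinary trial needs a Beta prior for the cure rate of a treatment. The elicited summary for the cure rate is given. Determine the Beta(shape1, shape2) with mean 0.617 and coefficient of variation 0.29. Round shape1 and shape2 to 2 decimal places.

σ = CV·μ = 0.29×0.617 = 0.17893, so σ² = 0.032016.
s+1 = μ(1−μ)/σ² = 0.236311/0.032016 = 7.3810, so s = shape1+shape2 = 6.3810.
shape1 = μs = 3.94, shape2 = (1−μ)s = 2.44.

shape1 = 3.94, shape2 = 2.44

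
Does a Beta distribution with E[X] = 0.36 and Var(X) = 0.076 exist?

A Beta with mean μ has variance μ(1−μ)/(α+β+1) < μ(1−μ).
Here μ(1−μ) = 0.36×0.64 = 0.2304, and 0.076 < 0.2304.

Yes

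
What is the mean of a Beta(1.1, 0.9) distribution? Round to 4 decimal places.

0.5500

The Beta mean is α/(α+β) = 1.1/(1.1+0.9) = 0.5500.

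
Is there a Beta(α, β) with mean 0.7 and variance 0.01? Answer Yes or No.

Yes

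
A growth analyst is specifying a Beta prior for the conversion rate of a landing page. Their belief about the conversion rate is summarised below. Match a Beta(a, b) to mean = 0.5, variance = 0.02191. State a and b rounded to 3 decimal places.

a = 5.205, b = 5.205

Let s = a+b. The Beta variance is μ(1−μ)/(s+1).
So s+1 = μ(1−μ)/σ² = (0.5×0.5)/0.02191 = 0.25/0.02191 = 11.4103, giving s = 10.4103.
Then a = μs = 0.5×10.4103 = 5.205 and b = (1−μ)s = 0.5×10.4103 = 5.205.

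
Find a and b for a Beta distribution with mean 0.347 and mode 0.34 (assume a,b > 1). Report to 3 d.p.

a = 15.863, b = 29.851

With s = a+b: μ = a/s and mode = (a−1)/(s−2). Eliminating a = μs,
μs − 1 = m(s−2) ⇒ s(μ−m) = 1−2m ⇒ s = 0.32/0.007 = 45.7143.
So a = μs = 15.863, b = (1−μ)s = 29.851.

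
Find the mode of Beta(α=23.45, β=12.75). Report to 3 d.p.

0.656

The density x^(α−1)(1−x)^(β−1) is maximised at (α−1)/(α+β−2) = 22.45/34.20 = 0.656.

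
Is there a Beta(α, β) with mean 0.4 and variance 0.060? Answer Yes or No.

Yes

For any Beta, Var(X) < E[X]·(1−E[X]).
Here μ(1−μ) = 0.4×0.6 = 0.24, and 0.060 < 0.24.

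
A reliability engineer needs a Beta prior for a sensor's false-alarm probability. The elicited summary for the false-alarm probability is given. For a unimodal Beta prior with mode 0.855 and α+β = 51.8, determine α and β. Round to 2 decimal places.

For α,β>1 the mode is (α−1)/(α+β−2), so α = mode·(κ−2)+1 = 0.855×49.8+1 = 43.58.
And β = (1−mode)·(κ−2)+1 = 0.145×49.8+1 = 8.22.

α = 43.58, β = 8.22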